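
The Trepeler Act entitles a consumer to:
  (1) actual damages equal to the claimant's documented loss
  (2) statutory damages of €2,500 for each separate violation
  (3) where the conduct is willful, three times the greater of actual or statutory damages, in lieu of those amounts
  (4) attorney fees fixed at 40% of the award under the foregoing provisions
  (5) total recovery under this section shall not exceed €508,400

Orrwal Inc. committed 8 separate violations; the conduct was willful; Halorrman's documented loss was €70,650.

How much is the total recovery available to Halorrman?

Statutory damages: 8 × €2,500 = €20,000
Greater of actual damages (€70,650) or statutory damages (€20,000): €70,650
Trebled: 3 × €70,650 = €211,950
Attorney fees: 40% of €211,950 = €84,780
Total before cap: €211,950 + €84,780 = €296,730
Cap at €508,400: €296,730 is within the cap, no reduction.

€296,730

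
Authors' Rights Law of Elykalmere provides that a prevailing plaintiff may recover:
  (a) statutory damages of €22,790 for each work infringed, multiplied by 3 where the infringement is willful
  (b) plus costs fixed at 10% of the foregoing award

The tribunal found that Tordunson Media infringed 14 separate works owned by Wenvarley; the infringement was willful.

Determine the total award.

Statutory damages: 14 × €22,790 = €319,060
Trebled: 3 × €319,060 = €957,180
Costs: 10% of €957,180 = €95,718
Award plus costs: €957,180 + €95,718 = €1,052,898

€1,052,898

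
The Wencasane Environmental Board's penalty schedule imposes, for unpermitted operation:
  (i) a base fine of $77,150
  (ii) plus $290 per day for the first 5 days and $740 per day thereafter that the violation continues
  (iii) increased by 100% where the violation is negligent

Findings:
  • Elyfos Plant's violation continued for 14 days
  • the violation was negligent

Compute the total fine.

First 5 days: 5 × $290 = $1,450
Remaining days: (14 − 5) × $740 = $6,660
Per-day component: $1,450 + $6,660 = $8,110
Base plus per-day: $77,150 + $8,110 = $85,260
Enhancement: 100% of $85,260 = $85,260
Enhanced fine: $85,260 + $85,260 = $170,520

$170,520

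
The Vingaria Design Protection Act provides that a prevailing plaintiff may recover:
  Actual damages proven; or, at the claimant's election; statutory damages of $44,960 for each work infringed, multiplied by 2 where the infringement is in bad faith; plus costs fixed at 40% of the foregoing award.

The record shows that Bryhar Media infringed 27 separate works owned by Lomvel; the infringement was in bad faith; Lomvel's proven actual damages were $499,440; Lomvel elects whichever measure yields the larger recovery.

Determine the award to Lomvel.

$3,398,976

Statutory damages: 27 × $44,960 = $1,213,920
Doubled: 2 × $1,213,920 = $2,427,840
Greater of actual damages ($499,440) or enhanced statutory damages ($2,427,840): $2,427,840
Costs: 40% of $2,427,840 = $971,136
Award plus costs: $2,427,840 + $971,136 = $3,398,976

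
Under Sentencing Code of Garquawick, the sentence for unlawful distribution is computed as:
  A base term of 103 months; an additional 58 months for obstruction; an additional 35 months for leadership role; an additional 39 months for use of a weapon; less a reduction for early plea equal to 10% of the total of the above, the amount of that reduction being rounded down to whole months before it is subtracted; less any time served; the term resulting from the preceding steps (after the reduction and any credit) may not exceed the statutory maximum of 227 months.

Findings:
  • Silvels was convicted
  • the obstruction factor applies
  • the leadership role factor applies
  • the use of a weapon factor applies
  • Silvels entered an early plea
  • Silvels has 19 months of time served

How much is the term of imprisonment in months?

Obstruction enhancement: +58 months
Leadership role enhancement: +35 months
Use of a weapon enhancement: +39 months
Adjusted term: 103 months + 58 months + 35 months + 39 months = 235 months
Early plea reduction: 10% of 235 months = 23 months (rounded down)
After reduction: 235 − 23 = 212 months
Less time served: 212 months − 19 months = 193 months
Cap at 227 months: 193 months is within the cap, no reduction.

Sentence: 193 months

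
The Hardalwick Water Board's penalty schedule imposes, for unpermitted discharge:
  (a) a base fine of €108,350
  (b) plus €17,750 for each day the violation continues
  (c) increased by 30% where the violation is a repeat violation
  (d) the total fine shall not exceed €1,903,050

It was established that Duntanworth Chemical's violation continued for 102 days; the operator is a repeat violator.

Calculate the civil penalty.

Per-day component: 102 × €17,750 = €1,810,500
Base plus per-day: €108,350 + €1,810,500 = €1,918,850
Enhancement: 30% of €1,918,850 = €575,655
Enhanced fine: €1,918,850 + €575,655 = €2,494,505
Cap at €1,903,050: €2,494,505 exceeds the cap → €1,903,050

Civil penalty: €1,903,050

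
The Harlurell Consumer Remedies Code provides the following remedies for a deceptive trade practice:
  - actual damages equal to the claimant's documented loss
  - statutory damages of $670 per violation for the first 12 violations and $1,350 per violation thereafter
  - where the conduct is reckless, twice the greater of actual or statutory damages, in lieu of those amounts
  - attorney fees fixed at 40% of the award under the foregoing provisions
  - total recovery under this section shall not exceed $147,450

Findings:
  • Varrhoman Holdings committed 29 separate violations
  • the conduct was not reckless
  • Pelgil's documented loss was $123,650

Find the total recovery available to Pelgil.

First 12 violations: 12 × $670 = $8,040
Remaining violations: (29 − 12) × $1,350 = $22,950
Statutory damages: $8,040 + $22,950 = $30,990
Conduct not reckless: the in-lieu enhancement does not apply.
Actual plus statutory damages: $123,650 + $30,990 = $154,640
Attorney fees: 40% of $154,640 = $61,856
Total before cap: $154,640 + $61,856 = $216,496
Cap at $147,450: $216,496 exceeds the cap → $147,450

$147,450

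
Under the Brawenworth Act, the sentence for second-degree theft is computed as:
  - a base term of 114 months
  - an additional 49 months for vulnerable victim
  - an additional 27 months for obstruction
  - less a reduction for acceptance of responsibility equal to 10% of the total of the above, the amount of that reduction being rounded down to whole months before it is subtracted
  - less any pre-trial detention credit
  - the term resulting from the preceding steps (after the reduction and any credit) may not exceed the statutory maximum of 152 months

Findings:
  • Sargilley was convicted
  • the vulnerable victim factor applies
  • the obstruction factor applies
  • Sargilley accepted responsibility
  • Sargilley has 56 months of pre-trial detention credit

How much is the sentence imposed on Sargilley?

115 months

Vulnerable victim enhancement: +49 months
Obstruction enhancement: +27 months
Adjusted term: 114 months + 49 months + 27 months = 190 months
Acceptance of responsibility reduction: 10% of 190 months = 19 months (rounded down)
After reduction: 190 − 19 = 171 months
Less pre-trial detention credit: 171 months − 56 months = 115 months
Cap at 152 months: 115 months is within the cap, no reduction.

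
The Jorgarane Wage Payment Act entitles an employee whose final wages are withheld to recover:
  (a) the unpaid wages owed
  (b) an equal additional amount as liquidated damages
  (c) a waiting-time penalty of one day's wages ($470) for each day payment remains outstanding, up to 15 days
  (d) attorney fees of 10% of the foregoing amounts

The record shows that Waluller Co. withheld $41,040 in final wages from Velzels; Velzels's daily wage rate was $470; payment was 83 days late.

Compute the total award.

Liquidated damages (equal amount): $41,040
Penalty days: min(83, 15) = 15
Waiting-time penalty: 15 × $470 = $7,050
Subtotal: $41,040 + $41,040 + $7,050 = $89,130
Attorney fees: 10% of $89,130 = $8,913
Total award: $89,130 + $8,913 = $98,043

$98,043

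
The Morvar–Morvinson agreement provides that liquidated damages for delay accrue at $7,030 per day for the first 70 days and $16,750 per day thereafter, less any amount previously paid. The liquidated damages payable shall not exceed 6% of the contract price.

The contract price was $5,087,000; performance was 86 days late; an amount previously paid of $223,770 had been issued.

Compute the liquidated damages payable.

First 70 days: 70 × $7,030 = $492,100
Remaining days: (86 − 70) × $16,750 = $268,000
Accrued per-day damages: $492,100 + $268,000 = $760,100
Less amount previously paid: $760,100 − $223,770 = $536,330
Cap: 6% of $5,087,000 = $305,220
Cap at $305,220: $536,330 exceeds the cap → $305,220

$305,220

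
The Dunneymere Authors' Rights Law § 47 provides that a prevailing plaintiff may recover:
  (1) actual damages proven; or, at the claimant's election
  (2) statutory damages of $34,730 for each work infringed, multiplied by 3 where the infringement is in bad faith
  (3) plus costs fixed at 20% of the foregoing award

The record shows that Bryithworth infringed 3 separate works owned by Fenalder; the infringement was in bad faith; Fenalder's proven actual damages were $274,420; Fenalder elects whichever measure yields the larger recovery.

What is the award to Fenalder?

$375,084

Statutory damages: 3 × $34,730 = $104,190
Trebled: 3 × $104,190 = $312,570
Greater of actual damages ($274,420) or enhanced statutory damages ($312,570): $312,570
Costs: 20% of $312,570 = $62,514
Award plus costs: $312,570 + $62,514 = $375,084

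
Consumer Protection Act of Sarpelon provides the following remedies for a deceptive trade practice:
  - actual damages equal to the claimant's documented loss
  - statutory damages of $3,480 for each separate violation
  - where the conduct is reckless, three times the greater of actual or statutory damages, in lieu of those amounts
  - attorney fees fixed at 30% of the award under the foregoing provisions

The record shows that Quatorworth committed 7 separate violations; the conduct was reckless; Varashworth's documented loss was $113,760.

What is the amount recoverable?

$443,664

Statutory damages: 7 × $3,480 = $24,360
Greater of actual damages ($113,760) or statutory damages ($24,360): $113,760
Trebled: 3 × $113,760 = $341,280
Attorney fees: 30% of $341,280 = $102,384
Total recovery: $341,280 + $102,384 = $443,664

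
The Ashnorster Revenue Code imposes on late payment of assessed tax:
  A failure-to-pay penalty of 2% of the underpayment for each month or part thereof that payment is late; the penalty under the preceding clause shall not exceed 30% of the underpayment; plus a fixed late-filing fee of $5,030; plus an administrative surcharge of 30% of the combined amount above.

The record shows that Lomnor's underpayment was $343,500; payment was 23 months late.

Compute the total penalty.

Accrued rate: 2% × 23 = 46%, capped at 30% → 30%
Failure-to-pay penalty: 30% of $343,500 = $103,050
Penalty before surcharge: $103,050 + $5,030 = $108,080
Administrative surcharge: 30% of $108,080 = $32,424
Total penalty: $108,080 + $32,424 = $140,504

Penalty: $140,504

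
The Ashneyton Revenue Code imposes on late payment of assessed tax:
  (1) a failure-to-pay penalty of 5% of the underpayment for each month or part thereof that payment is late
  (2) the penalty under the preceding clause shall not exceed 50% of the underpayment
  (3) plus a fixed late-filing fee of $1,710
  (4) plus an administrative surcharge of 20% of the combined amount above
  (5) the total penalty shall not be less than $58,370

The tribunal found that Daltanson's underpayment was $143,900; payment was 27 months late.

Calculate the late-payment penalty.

Accrued rate: 5% × 27 = 135%, capped at 50% → 50%
Failure-to-pay penalty: 50% of $143,900 = $71,950
Penalty before surcharge: $71,950 + $1,710 = $73,660
Administrative surcharge: 20% of $73,660 = $14,732
Total penalty: $73,660 + $14,732 = $88,392
Minimum $58,370: $88,392 meets the minimum, no increase.

$88,392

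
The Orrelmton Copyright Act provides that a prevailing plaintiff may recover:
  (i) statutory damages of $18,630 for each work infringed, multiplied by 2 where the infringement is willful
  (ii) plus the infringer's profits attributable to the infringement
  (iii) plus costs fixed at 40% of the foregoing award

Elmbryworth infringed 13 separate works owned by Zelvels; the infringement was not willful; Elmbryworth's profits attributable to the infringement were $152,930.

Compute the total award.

$553,168

Statutory damages: 13 × $18,630 = $242,190
Infringement not willful: no ×2 enhancement.
Combined award: $242,190 + $152,930 = $395,120
Costs: 40% of $395,120 = $158,048
Award plus costs: $395,120 + $158,048 = $553,168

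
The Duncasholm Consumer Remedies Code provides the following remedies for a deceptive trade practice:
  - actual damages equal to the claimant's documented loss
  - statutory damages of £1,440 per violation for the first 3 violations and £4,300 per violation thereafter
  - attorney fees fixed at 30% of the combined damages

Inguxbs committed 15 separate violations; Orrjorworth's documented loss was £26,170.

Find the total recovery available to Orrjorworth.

First 3 violations: 3 × £1,440 = £4,320
Remaining violations: (15 − 3) × £4,300 = £51,600
Statutory damages: £4,320 + £51,600 = £55,920
Combined damages: £26,170 + £55,920 = £82,090
Attorney fees: 30% of £82,090 = £24,627
Total recovery: £82,090 + £24,627 = £106,717

£106,717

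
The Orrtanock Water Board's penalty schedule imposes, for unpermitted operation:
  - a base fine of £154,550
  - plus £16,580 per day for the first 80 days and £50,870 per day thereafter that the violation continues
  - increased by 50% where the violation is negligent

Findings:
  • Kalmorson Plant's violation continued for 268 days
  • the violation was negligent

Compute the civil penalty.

First 80 days: 80 × £16,580 = £1,326,400
Remaining days: (268 − 80) × £50,870 = £9,563,560
Per-day component: £1,326,400 + £9,563,560 = £10,889,960
Base plus per-day: £154,550 + £10,889,960 = £11,044,510
Enhancement: 50% of £11,044,510 = £5,522,255
Enhanced fine: £11,044,510 + £5,522,255 = £16,566,765

£16,566,765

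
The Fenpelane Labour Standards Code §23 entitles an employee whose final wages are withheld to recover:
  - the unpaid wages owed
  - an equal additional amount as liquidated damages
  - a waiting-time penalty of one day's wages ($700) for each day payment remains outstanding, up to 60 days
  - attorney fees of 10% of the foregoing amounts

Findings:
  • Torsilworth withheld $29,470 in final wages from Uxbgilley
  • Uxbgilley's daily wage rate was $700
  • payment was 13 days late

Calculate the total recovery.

Liquidated damages (equal amount): $29,470
Penalty days: min(13, 60) = 13
Waiting-time penalty: 13 × $700 = $9,100
Subtotal: $29,470 + $29,470 + $9,100 = $68,040
Attorney fees: 10% of $68,040 = $6,804
Total award: $68,040 + $6,804 = $74,844

$74,844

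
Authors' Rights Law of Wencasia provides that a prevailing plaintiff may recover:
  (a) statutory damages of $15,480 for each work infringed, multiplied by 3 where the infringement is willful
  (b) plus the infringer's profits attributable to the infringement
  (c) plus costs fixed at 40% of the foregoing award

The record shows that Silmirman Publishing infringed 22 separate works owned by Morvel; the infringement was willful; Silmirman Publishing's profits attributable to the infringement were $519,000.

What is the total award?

$2,156,952

Statutory damages: 22 × $15,480 = $340,560
Trebled: 3 × $340,560 = $1,021,680
Combined award: $1,021,680 + $519,000 = $1,540,680
Costs: 40% of $1,540,680 = $616,272
Award plus costs: $1,540,680 + $616,272 = $2,156,952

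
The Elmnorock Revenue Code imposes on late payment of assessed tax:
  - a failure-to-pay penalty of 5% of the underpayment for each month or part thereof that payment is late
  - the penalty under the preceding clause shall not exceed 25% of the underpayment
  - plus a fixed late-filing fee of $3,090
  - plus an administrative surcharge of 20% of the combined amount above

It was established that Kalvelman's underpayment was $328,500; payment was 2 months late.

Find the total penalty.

Accrued rate: 5% × 2 = 10%, capped at 25% → 10%
Failure-to-pay penalty: 10% of $328,500 = $32,850
Penalty before surcharge: $32,850 + $3,090 = $35,940
Administrative surcharge: 20% of $35,940 = $7,188
Total penalty: $35,940 + $7,188 = $43,128

$43,128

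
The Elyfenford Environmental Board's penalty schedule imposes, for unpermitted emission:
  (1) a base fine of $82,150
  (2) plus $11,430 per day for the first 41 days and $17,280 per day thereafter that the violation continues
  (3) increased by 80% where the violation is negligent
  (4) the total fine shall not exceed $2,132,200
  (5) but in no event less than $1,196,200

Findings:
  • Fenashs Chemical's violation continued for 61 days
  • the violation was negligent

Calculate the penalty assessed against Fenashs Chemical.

$1,613,484

First 41 days: 41 × $11,430 = $468,630
Remaining days: (61 − 41) × $17,280 = $345,600
Per-day component: $468,630 + $345,600 = $814,230
Base plus per-day: $82,150 + $814,230 = $896,380
Enhancement: 80% of $896,380 = $717,104
Enhanced fine: $896,380 + $717,104 = $1,613,484
Cap at $2,132,200: $1,613,484 is within the cap, no reduction.
Minimum $1,196,200: $1,613,484 meets the minimum, no increase.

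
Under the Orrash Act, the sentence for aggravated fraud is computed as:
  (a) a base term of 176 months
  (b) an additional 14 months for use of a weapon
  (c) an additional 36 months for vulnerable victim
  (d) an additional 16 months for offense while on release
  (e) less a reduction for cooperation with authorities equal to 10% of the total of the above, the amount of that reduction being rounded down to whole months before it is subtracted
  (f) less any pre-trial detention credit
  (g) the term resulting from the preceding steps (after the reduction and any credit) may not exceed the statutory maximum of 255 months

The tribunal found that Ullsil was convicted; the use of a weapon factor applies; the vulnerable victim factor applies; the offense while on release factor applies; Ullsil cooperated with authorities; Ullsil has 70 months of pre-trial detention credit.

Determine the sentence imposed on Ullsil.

Use of a weapon enhancement: +14 months
Vulnerable victim enhancement: +36 months
Offense while on release enhancement: +16 months
Adjusted term: 176 months + 14 months + 36 months + 16 months = 242 months
Cooperation with authorities reduction: 10% of 242 months = 24 months (rounded down)
After reduction: 242 − 24 = 218 months
Less pre-trial detention credit: 218 months − 70 months = 148 months
Cap at 255 months: 148 months is within the cap, no reduction.

148 months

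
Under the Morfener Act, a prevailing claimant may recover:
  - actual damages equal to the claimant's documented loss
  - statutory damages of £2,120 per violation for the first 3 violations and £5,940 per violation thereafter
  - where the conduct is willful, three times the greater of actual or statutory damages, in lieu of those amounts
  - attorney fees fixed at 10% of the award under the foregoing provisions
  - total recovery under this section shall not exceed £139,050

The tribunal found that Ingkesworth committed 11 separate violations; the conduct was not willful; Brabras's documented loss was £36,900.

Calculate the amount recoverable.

£99,858

First 3 violations: 3 × £2,120 = £6,360
Remaining violations: (11 − 3) × £5,940 = £47,520
Statutory damages: £6,360 + £47,520 = £53,880
Conduct not willful: the in-lieu enhancement does not apply.
Actual plus statutory damages: £36,900 + £53,880 = £90,780
Attorney fees: 10% of £90,780 = £9,078
Total before cap: £90,780 + £9,078 = £99,858
Cap at £139,050: £99,858 is within the cap, no reduction.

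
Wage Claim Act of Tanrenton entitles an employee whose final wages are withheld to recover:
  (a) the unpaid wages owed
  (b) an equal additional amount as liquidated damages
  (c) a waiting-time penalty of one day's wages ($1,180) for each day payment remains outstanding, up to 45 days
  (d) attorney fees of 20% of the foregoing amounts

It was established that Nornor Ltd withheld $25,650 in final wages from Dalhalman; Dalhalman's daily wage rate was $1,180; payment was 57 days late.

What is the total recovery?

Liquidated damages (equal amount): $25,650
Penalty days: min(57, 45) = 45
Waiting-time penalty: 45 × $1,180 = $53,100
Subtotal: $25,650 + $25,650 + $53,100 = $104,400
Attorney fees: 20% of $104,400 = $20,880
Total award: $104,400 + $20,880 = $125,280

$125,280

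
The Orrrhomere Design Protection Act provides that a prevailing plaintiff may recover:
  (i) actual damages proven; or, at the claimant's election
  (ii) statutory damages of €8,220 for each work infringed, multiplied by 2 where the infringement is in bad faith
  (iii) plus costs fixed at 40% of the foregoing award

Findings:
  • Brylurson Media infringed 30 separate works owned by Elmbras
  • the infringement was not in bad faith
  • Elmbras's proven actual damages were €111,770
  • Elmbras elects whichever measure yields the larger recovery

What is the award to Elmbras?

Statutory damages: 30 × €8,220 = €246,600
Infringement not in bad faith: no ×2 enhancement.
Greater of actual damages (€111,770) or statutory damages (€246,600): €246,600
Costs: 40% of €246,600 = €98,640
Award plus costs: €246,600 + €98,640 = €345,240

Award: €345,240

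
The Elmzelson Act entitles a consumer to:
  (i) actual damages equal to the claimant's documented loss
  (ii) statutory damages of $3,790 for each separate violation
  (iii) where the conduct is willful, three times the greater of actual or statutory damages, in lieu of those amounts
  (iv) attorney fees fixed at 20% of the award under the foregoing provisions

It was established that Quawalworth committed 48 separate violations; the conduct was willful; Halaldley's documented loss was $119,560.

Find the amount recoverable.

$654,912

Statutory damages: 48 × $3,790 = $181,920
Greater of actual damages ($119,560) or statutory damages ($181,920): $181,920
Trebled: 3 × $181,920 = $545,760
Attorney fees: 20% of $545,760 = $109,152
Total recovery: $545,760 + $109,152 = $654,912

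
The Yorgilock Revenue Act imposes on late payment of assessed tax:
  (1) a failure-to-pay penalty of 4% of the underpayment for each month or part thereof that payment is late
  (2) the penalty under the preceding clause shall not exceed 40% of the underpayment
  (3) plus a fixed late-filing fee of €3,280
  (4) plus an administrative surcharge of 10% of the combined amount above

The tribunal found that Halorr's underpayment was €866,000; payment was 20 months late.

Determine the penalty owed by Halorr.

Accrued rate: 4% × 20 = 80%, capped at 40% → 40%
Failure-to-pay penalty: 40% of €866,000 = €346,400
Penalty before surcharge: €346,400 + €3,280 = €349,680
Administrative surcharge: 10% of €349,680 = €34,968
Total penalty: €349,680 + €34,968 = €384,648

€384,648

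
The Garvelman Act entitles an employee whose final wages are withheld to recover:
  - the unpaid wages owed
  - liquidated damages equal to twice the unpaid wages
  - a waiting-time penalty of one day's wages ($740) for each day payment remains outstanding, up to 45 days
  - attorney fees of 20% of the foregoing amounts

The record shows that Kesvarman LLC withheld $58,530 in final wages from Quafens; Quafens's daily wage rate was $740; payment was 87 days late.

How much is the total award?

Doubled: 2 × $58,530 = $117,060
Penalty days: min(87, 45) = 45
Waiting-time penalty: 45 × $740 = $33,300
Subtotal: $58,530 + $117,060 + $33,300 = $208,890
Attorney fees: 20% of $208,890 = $41,778
Total award: $208,890 + $41,778 = $250,668

$250,668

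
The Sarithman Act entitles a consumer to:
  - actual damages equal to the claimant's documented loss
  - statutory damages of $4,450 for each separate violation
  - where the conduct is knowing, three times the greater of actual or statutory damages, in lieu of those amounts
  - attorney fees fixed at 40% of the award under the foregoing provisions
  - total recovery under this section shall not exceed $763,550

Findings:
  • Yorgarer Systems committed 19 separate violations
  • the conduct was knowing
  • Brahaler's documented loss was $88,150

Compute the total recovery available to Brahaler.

$370,230

Statutory damages: 19 × $4,450 = $84,550
Greater of actual damages ($88,150) or statutory damages ($84,550): $88,150
Trebled: 3 × $88,150 = $264,450
Attorney fees: 40% of $264,450 = $105,780
Total before cap: $264,450 + $105,780 = $370,230
Cap at $763,550: $370,230 is within the cap, no reduction.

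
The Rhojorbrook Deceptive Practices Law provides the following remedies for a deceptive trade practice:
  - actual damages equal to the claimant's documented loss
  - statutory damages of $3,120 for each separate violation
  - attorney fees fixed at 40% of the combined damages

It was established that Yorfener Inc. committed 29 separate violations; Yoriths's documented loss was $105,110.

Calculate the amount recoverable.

Statutory damages: 29 × $3,120 = $90,480
Combined damages: $105,110 + $90,480 = $195,590
Attorney fees: 40% of $195,590 = $78,236
Total recovery: $195,590 + $78,236 = $273,826

$273,826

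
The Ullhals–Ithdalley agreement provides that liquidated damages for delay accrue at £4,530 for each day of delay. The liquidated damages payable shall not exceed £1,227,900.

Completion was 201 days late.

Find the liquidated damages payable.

Liquidated damages: £910,530

Per-day damages: 201 × £4,530 = £910,530
Cap at £1,227,900: £910,530 is within the cap, no reduction.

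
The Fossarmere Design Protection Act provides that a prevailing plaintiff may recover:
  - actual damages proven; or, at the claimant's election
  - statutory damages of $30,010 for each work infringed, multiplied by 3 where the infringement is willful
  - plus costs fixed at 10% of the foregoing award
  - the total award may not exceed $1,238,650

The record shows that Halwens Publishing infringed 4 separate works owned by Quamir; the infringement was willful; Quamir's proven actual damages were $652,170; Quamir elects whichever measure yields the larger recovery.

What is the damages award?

$717,387

Statutory damages: 4 × $30,010 = $120,040
Trebled: 3 × $120,040 = $360,120
Greater of actual damages ($652,170) or enhanced statutory damages ($360,120): $652,170
Costs: 10% of $652,170 = $65,217
Award plus costs: $652,170 + $65,217 = $717,387
Cap at $1,238,650: $717,387 is within the cap, no reduction.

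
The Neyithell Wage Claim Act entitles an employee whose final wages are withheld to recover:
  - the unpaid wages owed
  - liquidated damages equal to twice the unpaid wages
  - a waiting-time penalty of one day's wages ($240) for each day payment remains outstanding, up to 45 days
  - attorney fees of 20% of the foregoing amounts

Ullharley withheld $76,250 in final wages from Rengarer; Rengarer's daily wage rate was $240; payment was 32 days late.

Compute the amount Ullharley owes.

$283,716

Doubled: 2 × $76,250 = $152,500
Penalty days: min(32, 45) = 32
Waiting-time penalty: 32 × $240 = $7,680
Subtotal: $76,250 + $152,500 + $7,680 = $236,430
Attorney fees: 20% of $236,430 = $47,286
Total award: $236,430 + $47,286 = $283,716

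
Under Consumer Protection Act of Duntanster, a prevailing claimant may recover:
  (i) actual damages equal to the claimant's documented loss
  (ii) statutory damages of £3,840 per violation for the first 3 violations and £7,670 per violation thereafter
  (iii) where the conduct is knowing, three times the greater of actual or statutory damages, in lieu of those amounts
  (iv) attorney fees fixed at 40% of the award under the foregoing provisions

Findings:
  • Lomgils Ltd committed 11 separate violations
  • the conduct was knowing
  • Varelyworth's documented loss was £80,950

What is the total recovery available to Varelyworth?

£339,990

First 3 violations: 3 × £3,840 = £11,520
Remaining violations: (11 − 3) × £7,670 = £61,360
Statutory damages: £11,520 + £61,360 = £72,880
Greater of actual damages (£80,950) or statutory damages (£72,880): £80,950
Trebled: 3 × £80,950 = £242,850
Attorney fees: 40% of £242,850 = £97,140
Total recovery: £242,850 + £97,140 = £339,990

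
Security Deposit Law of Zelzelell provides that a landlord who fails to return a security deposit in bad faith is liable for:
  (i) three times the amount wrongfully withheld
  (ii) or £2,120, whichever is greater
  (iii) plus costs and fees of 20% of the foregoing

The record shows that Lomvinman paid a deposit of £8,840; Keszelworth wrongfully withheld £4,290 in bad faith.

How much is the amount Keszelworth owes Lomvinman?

£15,444

Trebled: 3 × £4,290 = £12,870
Minimum £2,120: £12,870 meets the minimum, no increase.
Costs and fees: 20% of £12,870 = £2,574
Total recovery: £12,870 + £2,574 = £15,444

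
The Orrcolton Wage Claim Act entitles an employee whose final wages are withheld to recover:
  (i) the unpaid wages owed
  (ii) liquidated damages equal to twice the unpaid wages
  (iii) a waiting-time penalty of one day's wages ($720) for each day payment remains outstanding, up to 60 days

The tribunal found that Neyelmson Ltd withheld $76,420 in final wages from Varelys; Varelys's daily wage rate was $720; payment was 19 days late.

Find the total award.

Doubled: 2 × $76,420 = $152,840
Penalty days: min(19, 60) = 19
Waiting-time penalty: 19 × $720 = $13,680
Total award: $76,420 + $152,840 + $13,680 = $242,940

$242,940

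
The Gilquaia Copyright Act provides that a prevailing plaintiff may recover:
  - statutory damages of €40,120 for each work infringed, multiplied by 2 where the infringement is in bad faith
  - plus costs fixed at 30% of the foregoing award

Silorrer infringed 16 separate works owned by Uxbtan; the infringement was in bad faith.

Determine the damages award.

Statutory damages: 16 × €40,120 = €641,920
Doubled: 2 × €641,920 = €1,283,840
Costs: 30% of €1,283,840 = €385,152
Award plus costs: €1,283,840 + €385,152 = €1,668,992

€1,668,992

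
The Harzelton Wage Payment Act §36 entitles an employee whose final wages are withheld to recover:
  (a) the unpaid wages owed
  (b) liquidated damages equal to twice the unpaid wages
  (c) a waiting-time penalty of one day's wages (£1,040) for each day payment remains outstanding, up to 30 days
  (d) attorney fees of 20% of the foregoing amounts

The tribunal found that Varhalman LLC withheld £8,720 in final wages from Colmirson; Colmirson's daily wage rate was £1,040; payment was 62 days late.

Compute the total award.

£68,832

Doubled: 2 × £8,720 = £17,440
Penalty days: min(62, 30) = 30
Waiting-time penalty: 30 × £1,040 = £31,200
Subtotal: £8,720 + £17,440 + £31,200 = £57,360
Attorney fees: 20% of £57,360 = £11,472
Total award: £57,360 + £11,472 = £68,832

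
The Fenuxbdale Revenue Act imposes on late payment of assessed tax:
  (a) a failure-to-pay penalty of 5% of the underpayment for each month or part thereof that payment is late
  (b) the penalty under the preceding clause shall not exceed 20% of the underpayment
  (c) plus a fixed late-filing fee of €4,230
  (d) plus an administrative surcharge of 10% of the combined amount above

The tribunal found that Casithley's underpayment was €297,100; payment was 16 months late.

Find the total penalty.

€70,015

Accrued rate: 5% × 16 = 80%, capped at 20% → 20%
Failure-to-pay penalty: 20% of €297,100 = €59,420
Penalty before surcharge: €59,420 + €4,230 = €63,650
Administrative surcharge: 10% of €63,650 = €6,365
Total penalty: €63,650 + €6,365 = €70,015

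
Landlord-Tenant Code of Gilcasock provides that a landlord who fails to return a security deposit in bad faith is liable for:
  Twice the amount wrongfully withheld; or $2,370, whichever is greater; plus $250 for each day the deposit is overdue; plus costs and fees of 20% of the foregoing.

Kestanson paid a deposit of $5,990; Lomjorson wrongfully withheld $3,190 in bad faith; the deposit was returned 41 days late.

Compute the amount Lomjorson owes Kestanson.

Doubled: 2 × $3,190 = $6,380
Minimum $2,370: $6,380 meets the minimum, no increase.
Late-return penalty: 41 × $250 = $10,250
Damages plus late penalty: $6,380 + $10,250 = $16,630
Costs and fees: 20% of $16,630 = $3,326
Total recovery: $16,630 + $3,326 = $19,956

$19,956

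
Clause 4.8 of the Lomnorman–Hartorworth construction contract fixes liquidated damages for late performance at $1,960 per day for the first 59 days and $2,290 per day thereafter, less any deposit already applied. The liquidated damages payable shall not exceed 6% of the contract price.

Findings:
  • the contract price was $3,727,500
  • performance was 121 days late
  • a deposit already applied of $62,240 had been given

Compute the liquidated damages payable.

$195,380

First 59 days: 59 × $1,960 = $115,640
Remaining days: (121 − 59) × $2,290 = $141,980
Accrued per-day damages: $115,640 + $141,980 = $257,620
Less deposit already applied: $257,620 − $62,240 = $195,380
Cap: 6% of $3,727,500 = $223,650
Cap at $223,650: $195,380 is within the cap, no reduction.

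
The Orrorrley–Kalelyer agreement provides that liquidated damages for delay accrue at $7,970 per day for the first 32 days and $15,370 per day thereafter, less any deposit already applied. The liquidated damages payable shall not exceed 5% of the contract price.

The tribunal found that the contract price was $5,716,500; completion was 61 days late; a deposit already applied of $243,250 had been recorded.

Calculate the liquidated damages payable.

First 32 days: 32 × $7,970 = $255,040
Remaining days: (61 − 32) × $15,370 = $445,730
Accrued per-day damages: $255,040 + $445,730 = $700,770
Less deposit already applied: $700,770 − $243,250 = $457,520
Cap: 5% of $5,716,500 = $285,825
Cap at $285,825: $457,520 exceeds the cap → $285,825

$285,825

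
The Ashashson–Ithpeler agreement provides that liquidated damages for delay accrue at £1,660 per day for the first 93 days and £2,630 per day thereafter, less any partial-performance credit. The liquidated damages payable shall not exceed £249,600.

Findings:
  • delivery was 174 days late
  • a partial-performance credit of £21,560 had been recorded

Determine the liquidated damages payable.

£249,600

First 93 days: 93 × £1,660 = £154,380
Remaining days: (174 − 93) × £2,630 = £213,030
Accrued per-day damages: £154,380 + £213,030 = £367,410
Less partial-performance credit: £367,410 − £21,560 = £345,850
Cap at £249,600: £345,850 exceeds the cap → £249,600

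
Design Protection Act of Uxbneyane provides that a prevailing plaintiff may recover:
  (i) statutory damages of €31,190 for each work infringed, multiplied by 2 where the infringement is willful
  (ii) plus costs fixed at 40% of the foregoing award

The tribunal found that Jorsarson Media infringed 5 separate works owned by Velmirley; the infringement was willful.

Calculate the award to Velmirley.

€436,660

Statutory damages: 5 × €31,190 = €155,950
Doubled: 2 × €155,950 = €311,900
Costs: 40% of €311,900 = €124,760
Award plus costs: €311,900 + €124,760 = €436,660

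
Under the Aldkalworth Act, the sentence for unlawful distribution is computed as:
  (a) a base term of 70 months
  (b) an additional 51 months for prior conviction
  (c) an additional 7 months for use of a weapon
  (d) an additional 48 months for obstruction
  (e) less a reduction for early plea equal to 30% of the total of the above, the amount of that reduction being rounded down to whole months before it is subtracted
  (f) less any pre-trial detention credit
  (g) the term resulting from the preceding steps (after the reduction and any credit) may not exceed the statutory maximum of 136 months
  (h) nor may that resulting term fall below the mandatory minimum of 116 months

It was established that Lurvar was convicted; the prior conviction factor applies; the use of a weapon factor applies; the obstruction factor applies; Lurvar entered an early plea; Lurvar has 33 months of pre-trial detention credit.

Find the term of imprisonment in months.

Sentence: 116 months

Prior conviction enhancement: +51 months
Use of a weapon enhancement: +7 months
Obstruction enhancement: +48 months
Adjusted term: 70 months + 51 months + 7 months + 48 months = 176 months
Early plea reduction: 30% of 176 months = 52 months (rounded down)
After reduction: 176 − 52 = 124 months
Less pre-trial detention credit: 124 months − 33 months = 91 months
Cap at 136 months: 91 months is within the cap, no reduction.
Minimum 116 months: 91 months is below the minimum → 116 months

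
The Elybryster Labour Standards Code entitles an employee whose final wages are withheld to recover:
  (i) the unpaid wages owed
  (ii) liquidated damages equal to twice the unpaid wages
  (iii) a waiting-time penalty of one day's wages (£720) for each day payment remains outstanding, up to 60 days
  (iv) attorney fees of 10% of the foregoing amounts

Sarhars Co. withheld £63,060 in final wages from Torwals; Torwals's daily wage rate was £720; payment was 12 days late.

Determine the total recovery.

Doubled: 2 × £63,060 = £126,120
Penalty days: min(12, 60) = 12
Waiting-time penalty: 12 × £720 = £8,640
Subtotal: £63,060 + £126,120 + £8,640 = £197,820
Attorney fees: 10% of £197,820 = £19,782
Total award: £197,820 + £19,782 = £217,602

Total award: £217,602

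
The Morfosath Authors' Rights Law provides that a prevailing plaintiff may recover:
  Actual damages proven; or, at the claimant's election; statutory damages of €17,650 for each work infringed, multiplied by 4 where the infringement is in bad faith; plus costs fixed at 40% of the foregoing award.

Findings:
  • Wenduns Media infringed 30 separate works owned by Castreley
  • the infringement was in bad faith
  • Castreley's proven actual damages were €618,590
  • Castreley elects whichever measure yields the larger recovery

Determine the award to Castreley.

Statutory damages: 30 × €17,650 = €529,500
Multiplied by 4: 4 × €529,500 = €2,118,000
Greater of actual damages (€618,590) or enhanced statutory damages (€2,118,000): €2,118,000
Costs: 40% of €2,118,000 = €847,200
Award plus costs: €2,118,000 + €847,200 = €2,965,200

€2,965,200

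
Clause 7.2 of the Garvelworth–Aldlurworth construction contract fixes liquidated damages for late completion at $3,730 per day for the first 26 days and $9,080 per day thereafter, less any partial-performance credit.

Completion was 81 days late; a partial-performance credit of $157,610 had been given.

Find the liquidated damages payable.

$438,770

First 26 days: 26 × $3,730 = $96,980
Remaining days: (81 − 26) × $9,080 = $499,400
Accrued per-day damages: $96,980 + $499,400 = $596,380
Less partial-performance credit: $596,380 − $157,610 = $438,770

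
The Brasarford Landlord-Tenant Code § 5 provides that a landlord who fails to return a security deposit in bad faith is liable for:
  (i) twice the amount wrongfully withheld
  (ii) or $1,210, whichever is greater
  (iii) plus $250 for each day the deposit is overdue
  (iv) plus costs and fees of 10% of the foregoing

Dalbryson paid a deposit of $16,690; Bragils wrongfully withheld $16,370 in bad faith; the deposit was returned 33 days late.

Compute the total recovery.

Doubled: 2 × $16,370 = $32,740
Minimum $1,210: $32,740 meets the minimum, no increase.
Late-return penalty: 33 × $250 = $8,250
Damages plus late penalty: $32,740 + $8,250 = $40,990
Costs and fees: 10% of $40,990 = $4,099
Total recovery: $40,990 + $4,099 = $45,089

Recovery: $45,089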